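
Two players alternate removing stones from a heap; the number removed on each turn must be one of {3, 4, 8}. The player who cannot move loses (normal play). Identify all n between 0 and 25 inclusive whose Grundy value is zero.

G(0) = 0
G(1) = mex{} = 0
G(2) = mex{} = 0
G(3) = mex{0} = 1
G(4) = mex{0,0} = 1
G(5) = mex{0,0} = 1
G(6) = mex{1,0} = 2
G(7) = mex{1,1} = 0
G(8) = mex{1,1,0} = 2
G(9) = mex{2,1,0} = 3
G(10) = mex{0,2,0} = 1
G(11) = mex{2,0,1} = 3
G(12) = mex{3,2,1} = 0
G(13) = mex{1,3,1} = 0
G(14) = mex{3,1,2} = 0
G(15) = mex{0,3,0} = 1
G(16) = mex{0,0,2} = 1
G(17) = mex{0,0,3} = 1
G(18) = mex{1,0,1} = 2
G(19) = mex{1,1,3} = 0
G(20) = mex{1,1,0} = 2
G(21) = mex{2,1,0} = 3
G(22) = mex{0,2,0} = 1
G(23) = mex{2,0,1} = 3
G(24) = mex{3,2,1} = 0
G(25) = mex{1,3,1} = 0
P-positions are exactly the n with G(n) = 0.

0, 1, 2, 7, 12, 13, 14, 19, 24, 25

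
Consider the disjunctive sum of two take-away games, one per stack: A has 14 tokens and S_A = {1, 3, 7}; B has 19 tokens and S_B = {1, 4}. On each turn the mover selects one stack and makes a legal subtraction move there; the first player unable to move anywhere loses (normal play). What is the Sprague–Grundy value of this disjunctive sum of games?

2

Stack A, S = {1, 3, 7}:
n :  0  1  2  3  4  5  6  7  8  9 10 11 12 13 14
G :  0  1  0  1  0  1  0  1  0  1  0  1  0  1  0
G_A(14) = 0.
Stack B, S = {1, 4}:
G(0) = 0
G(1) = mex{0} = 1
G(2) = mex{1} = 0
G(3) = mex{0} = 1
G(4) = mex{1,0} = 2
G(5) = mex{2,1} = 0
G(6) = mex{0,0} = 1
G(7) = mex{1,1} = 0
G(8) = mex{0,2} = 1
G(9) = mex{1,0} = 2
G(10) = mex{2,1} = 0
G(11) = mex{0,0} = 1
G(12) = mex{1,1} = 0
G(13) = mex{0,2} = 1
G(14) = mex{1,0} = 2
G(15) = mex{2,1} = 0
G(16) = mex{0,0} = 1
G(17) = mex{1,1} = 0
G(18) = mex{0,2} = 1
G(19) = mex{1,0} = 2
G_B(19) = 2.
Combined Grundy value = 0 ⊕ 2 = 2.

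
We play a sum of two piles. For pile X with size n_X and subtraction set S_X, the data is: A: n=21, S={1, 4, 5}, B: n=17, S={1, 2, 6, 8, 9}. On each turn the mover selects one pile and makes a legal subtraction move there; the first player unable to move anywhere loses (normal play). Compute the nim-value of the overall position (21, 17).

3

Pile A, S = {1, 4, 5}:
G(0) = 0
G(1) = mex{0} = 1
G(2) = mex{1} = 0
G(3) = mex{0} = 1
G(4) = mex{1,0} = 2
G(5) = mex{2,1,0} = 3
G(6) = mex{3,0,1} = 2
G(7) = mex{2,1,0} = 3
G(8) = mex{3,2,1} = 0
G(9) = mex{0,3,2} = 1
G(10) = mex{1,2,3} = 0
G(11) = mex{0,3,2} = 1
G(12) = mex{1,0,3} = 2
G(13) = mex{2,1,0} = 3
G(14) = mex{3,0,1} = 2
G(15) = mex{2,1,0} = 3
G(16) = mex{3,2,1} = 0
G(17) = mex{0,3,2} = 1
G(18) = mex{1,2,3} = 0
G(19) = mex{0,3,2} = 1
G(20) = mex{1,0,3} = 2
G(21) = mex{2,1,0} = 3
G_A(21) = 3.
Pile B, S = {1, 2, 6, 8, 9}:
G(0) = 0
G(1) = mex{0} = 1
G(2) = mex{1,0} = 2
G(3) = mex{2,1} = 0
G(4) = mex{0,2} = 1
G(5) = mex{1,0} = 2
G(6) = mex{2,1,0} = 3
G(7) = mex{3,2,1} = 0
G(8) = mex{0,3,2,0} = 1
G(9) = mex{1,0,0,1,0} = 2
G(10) = mex{2,1,1,2,1} = 0
G(11) = mex{0,2,2,0,2} = 1
G(12) = mex{1,0,3,1,0} = 2
G(13) = mex{2,1,0,2,1} = 3
G(14) = mex{3,2,1,3,2} = 0
G(15) = mex{0,3,2,0,3} = 1
G(16) = mex{1,0,0,1,0} = 2
G(17) = mex{2,1,1,2,1} = 0
G_B(17) = 0.
Combined Grundy value = 3 ⊕ 0 = 3.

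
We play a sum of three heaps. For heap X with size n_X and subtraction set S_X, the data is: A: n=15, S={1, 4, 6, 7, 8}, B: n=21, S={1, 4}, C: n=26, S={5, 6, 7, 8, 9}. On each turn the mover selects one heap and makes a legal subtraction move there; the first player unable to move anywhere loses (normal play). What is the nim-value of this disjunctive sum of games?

Heap A, S = {1, 4, 6, 7, 8}:
G(0) = 0
G(1) = mex{0} = 1
G(2) = mex{1} = 0
G(3) = mex{0} = 1
G(4) = mex{1,0} = 2
G(5) = mex{2,1} = 0
G(6) = mex{0,0,0} = 1
G(7) = mex{1,1,1,0} = 2
G(8) = mex{2,2,0,1,0} = 3
G(9) = mex{3,0,1,0,1} = 2
G(10) = mex{2,1,2,1,0} = 3
G(11) = mex{3,2,0,2,1} = 4
G(12) = mex{4,3,1,0,2} = 5
G(13) = mex{5,2,2,1,0} = 3
G(14) = mex{3,3,3,2,1} = 0
G(15) = mex{0,4,2,3,2} = 1
G_A(15) = 1.
Heap B, S = {1, 4}:
G(0) = 0
G(1) = mex{0} = 1
G(2) = mex{1} = 0
G(3) = mex{0} = 1
G(4) = mex{1,0} = 2
G(5) = mex{2,1} = 0
G(6) = mex{0,0} = 1
G(7) = mex{1,1} = 0
G(8) = mex{0,2} = 1
G(9) = mex{1,0} = 2
G(10) = mex{2,1} = 0
G(11) = mex{0,0} = 1
G(12) = mex{1,1} = 0
G(13) = mex{0,2} = 1
G(14) = mex{1,0} = 2
G(15) = mex{2,1} = 0
G(16) = mex{0,0} = 1
G(17) = mex{1,1} = 0
G(18) = mex{0,2} = 1
G(19) = mex{1,0} = 2
G(20) = mex{2,1} = 0
G(21) = mex{0,0} = 1
G_B(21) = 1.
Heap C, S = {5, 6, 7, 8, 9}:
n :  0  1  2  3  4  5  6  7  8  9 10 11 12 13 14 15 16 17 18 19 20 21 22 23 24 25 26
G :  0  0  0  0  0  1  1  1  1  1  2  2  2  2  0  0  0  0  0  1  1  1  1  1  2  2  2
G_C(26) = 2.
Combined Grundy value = 1 ⊕ 1 ⊕ 2 = 2.

2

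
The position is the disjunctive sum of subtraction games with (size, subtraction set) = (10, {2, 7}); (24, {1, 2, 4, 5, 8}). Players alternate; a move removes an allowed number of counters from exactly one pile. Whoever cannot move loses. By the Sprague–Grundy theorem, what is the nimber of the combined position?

0

Pile A, S = {2, 7}:
n :  0  1  2  3  4  5  6  7  8  9 10
G :  0  0  1  1  0  0  1  1  2  0  0
G_A(10) = 0.
Pile B, S = {1, 2, 4, 5, 8}:
n :  0  1  2  3  4  5  6  7  8  9 10 11 12 13 14 15 16 17 18 19 20 21 22 23 24
G :  0  1  2  0  1  2  0  1  2  0  1  2  0  1  2  0  1  2  0  1  2  0  1  2  0
G_B(24) = 0.
Combined Grundy value = 0 ⊕ 0 = 0.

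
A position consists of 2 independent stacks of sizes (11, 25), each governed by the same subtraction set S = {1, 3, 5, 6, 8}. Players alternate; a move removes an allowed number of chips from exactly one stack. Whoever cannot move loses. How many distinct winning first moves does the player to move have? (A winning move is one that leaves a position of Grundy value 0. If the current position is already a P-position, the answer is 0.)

4

All stacks use S = {1, 3, 5, 6, 8}:
n :  0  1  2  3  4  5  6  7  8  9 10 11 12 13 14 15 16 17 18 19 20 21 22 23 24 25
G :  0  1  0  1  0  1  2  3  2  3  2  0  1  0  1  0  1  2  3  2  3  2  0  1  0  1
Stack A: G(11) = 0.
Stack B: G(25) = 1.
Combined Grundy value = 0 ⊕ 1 = 1.
A winning move leaves total XOR = 0, i.e. changes one component's Grundy value g to g ⊕ X where X is the current total.
Stack A: need g' = 0⊕1 = 1. Options: 11−1→G=2, 11−3→G=2, 11−5→G=2, 11−6→G=1, 11−8→G=1. Hits: 2.
Stack B: need g' = 1⊕1 = 0. Options: 25−1→G=0, 25−3→G=0, 25−5→G=3, 25−6→G=2, 25−8→G=2. Hits: 2.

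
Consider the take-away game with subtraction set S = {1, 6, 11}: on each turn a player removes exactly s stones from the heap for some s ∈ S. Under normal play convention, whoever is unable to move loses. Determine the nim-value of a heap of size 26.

0

n :  0  1  2  3  4  5  6  7  8  9 10 11 12 13 14 15 16 17 18 19 20 21 22 23 24 25 26
G :  0  1  0  1  0  1  2  0  1  0  1  2  0  1  0  1  0  1  2  0  1  0  1  2  0  1  0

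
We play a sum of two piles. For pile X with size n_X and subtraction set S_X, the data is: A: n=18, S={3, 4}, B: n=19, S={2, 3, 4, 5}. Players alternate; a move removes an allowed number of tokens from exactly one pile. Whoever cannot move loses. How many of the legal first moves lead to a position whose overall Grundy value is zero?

2

Pile A, S = {3, 4}:
n :  0  1  2  3  4  5  6  7  8  9 10 11 12 13 14 15 16 17 18
G :  0  0  0  1  1  1  2  0  0  0  1  1  1  2  0  0  0  1  1
G_A(18) = 1.
Pile B, S = {2, 3, 4, 5}:
G(0) = 0
G(1) = mex{} = 0
G(2) = mex{0} = 1
G(3) = mex{0,0} = 1
G(4) = mex{1,0,0} = 2
G(5) = mex{1,1,0,0} = 2
G(6) = mex{2,1,1,0} = 3
G(7) = mex{2,2,1,1} = 0
G(8) = mex{3,2,2,1} = 0
G(9) = mex{0,3,2,2} = 1
G(10) = mex{0,0,3,2} = 1
G(11) = mex{1,0,0,3} = 2
G(12) = mex{1,1,0,0} = 2
G(13) = mex{2,1,1,0} = 3
G(14) = mex{2,2,1,1} = 0
G(15) = mex{3,2,2,1} = 0
G(16) = mex{0,3,2,2} = 1
G(17) = mex{0,0,3,2} = 1
G(18) = mex{1,0,0,3} = 2
G(19) = mex{1,1,0,0} = 2
G_B(19) = 2.
Combined Grundy value = 1 ⊕ 2 = 3.
A winning move leaves total XOR = 0, i.e. changes one component's Grundy value g to g ⊕ X where X is the current total.
Pile A: need g' = 1⊕3 = 2. Options: 18−3→G=0, 18−4→G=0. Hits: 0.
Pile B: need g' = 2⊕3 = 1. Options: 19−2→G=1, 19−3→G=1, 19−4→G=0, 19−5→G=0. Hits: 2.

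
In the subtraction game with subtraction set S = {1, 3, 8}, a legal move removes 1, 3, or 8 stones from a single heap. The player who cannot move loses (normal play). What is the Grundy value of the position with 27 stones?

1

G(0) = 0
G(1) = mex{0} = 1
G(2) = mex{1} = 0
G(3) = mex{0,0} = 1
G(4) = mex{1,1} = 0
G(5) = mex{0,0} = 1
G(6) = mex{1,1} = 0
G(7) = mex{0,0} = 1
G(8) = mex{1,1,0} = 2
G(9) = mex{2,0,1} = 3
G(10) = mex{3,1,0} = 2
G(11) = mex{2,2,1} = 0
G(12) = mex{0,3,0} = 1
G(13) = mex{1,2,1} = 0
G(14) = mex{0,0,0} = 1
G(15) = mex{1,1,1} = 0
G(16) = mex{0,0,2} = 1
G(17) = mex{1,1,3} = 0
G(18) = mex{0,0,2} = 1
G(19) = mex{1,1,0} = 2
G(20) = mex{2,0,1} = 3
G(21) = mex{3,1,0} = 2
G(22) = mex{2,2,1} = 0
G(23) = mex{0,3,0} = 1
G(24) = mex{1,2,1} = 0
G(25) = mex{0,0,0} = 1
G(26) = mex{1,1,1} = 0
G(27) = mex{0,0,2} = 1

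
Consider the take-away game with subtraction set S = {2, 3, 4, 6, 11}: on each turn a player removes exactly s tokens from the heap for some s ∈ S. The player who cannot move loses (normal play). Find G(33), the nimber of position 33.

0

n :  0  1  2  3  4  5  6  7  8  9 10 11 12 13 14 15 16 17 18 19 20 21 22 23 24 25 26 27 28 29 30 31 32 33
G :  0  0  1  1  2  2  3  3  0  0  1  1  2  2  3  3  0  0  1  1  2  2  3  3  0  0  1  1  2  2  3  3  0  0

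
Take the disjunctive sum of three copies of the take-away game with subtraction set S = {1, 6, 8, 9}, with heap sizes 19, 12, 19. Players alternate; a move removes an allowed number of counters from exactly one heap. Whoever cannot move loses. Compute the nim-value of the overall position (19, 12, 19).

All heaps use S = {1, 6, 8, 9}:
n :  0  1  2  3  4  5  6  7  8  9 10 11 12 13 14 15 16 17 18 19
G :  0  1  0  1  0  1  2  0  1  2  3  2  3  2  0  1  2  0  1  0
Heap A: G(19) = 0.
Heap B: G(12) = 3.
Heap C: G(19) = 0.
Combined Grundy value = 0 ⊕ 3 ⊕ 0 = 3.

3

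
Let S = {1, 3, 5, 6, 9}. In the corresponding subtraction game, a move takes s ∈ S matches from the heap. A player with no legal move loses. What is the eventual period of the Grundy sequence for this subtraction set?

12

n :  0  1  2  3  4  5  6  7  8  9 10 11 12 13 14 15 16 17 18 19 20 21 22 23 24 25
G :  0  1  0  1  0  1  2  3  2  3  2  3  0  1  0  1  0  1  2  3  2  3  2  3  0  1
G(n+12) = G(n) holds for n = 0,…,8 (a full window of length max(S) = 9), so the sequence is purely periodic with period 12.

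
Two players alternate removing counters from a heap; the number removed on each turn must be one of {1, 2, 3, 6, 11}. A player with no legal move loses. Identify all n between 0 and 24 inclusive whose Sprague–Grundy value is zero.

0, 4, 8, 12, 16, 20, 24

G(0) = 0
G(1) = mex{0} = 1
G(2) = mex{1,0} = 2
G(3) = mex{2,1,0} = 3
G(4) = mex{3,2,1} = 0
G(5) = mex{0,3,2} = 1
G(6) = mex{1,0,3,0} = 2
G(7) = mex{2,1,0,1} = 3
G(8) = mex{3,2,1,2} = 0
G(9) = mex{0,3,2,3} = 1
G(10) = mex{1,0,3,0} = 2
G(11) = mex{2,1,0,1,0} = 3
G(12) = mex{3,2,1,2,1} = 0
G(13) = mex{0,3,2,3,2} = 1
G(14) = mex{1,0,3,0,3} = 2
G(15) = mex{2,1,0,1,0} = 3
G(16) = mex{3,2,1,2,1} = 0
G(17) = mex{0,3,2,3,2} = 1
G(18) = mex{1,0,3,0,3} = 2
G(19) = mex{2,1,0,1,0} = 3
G(20) = mex{3,2,1,2,1} = 0
G(21) = mex{0,3,2,3,2} = 1
G(22) = mex{1,0,3,0,3} = 2
G(23) = mex{2,1,0,1,0} = 3
G(24) = mex{3,2,1,2,1} = 0
P-positions are exactly the n with G(n) = 0.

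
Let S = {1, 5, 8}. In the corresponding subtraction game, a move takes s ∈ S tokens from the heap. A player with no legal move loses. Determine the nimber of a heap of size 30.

0

n :  0  1  2  3  4  5  6  7  8  9 10 11 12 13 14 15 16 17 18 19 20 21 22 23 24 25 26 27 28 29 30
G :  0  1  0  1  0  1  0  1  2  3  2  3  2  0  1  0  1  0  1  0  1  2  3  2  3  2  0  1  0  1  0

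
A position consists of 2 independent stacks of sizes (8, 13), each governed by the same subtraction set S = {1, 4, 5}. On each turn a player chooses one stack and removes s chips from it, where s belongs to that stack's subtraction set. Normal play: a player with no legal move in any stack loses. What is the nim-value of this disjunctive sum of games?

3

All stacks use S = {1, 4, 5}:
G(0) = 0
G(1) = mex{0} = 1
G(2) = mex{1} = 0
G(3) = mex{0} = 1
G(4) = mex{1,0} = 2
G(5) = mex{2,1,0} = 3
G(6) = mex{3,0,1} = 2
G(7) = mex{2,1,0} = 3
G(8) = mex{3,2,1} = 0
G(9) = mex{0,3,2} = 1
G(10) = mex{1,2,3} = 0
G(11) = mex{0,3,2} = 1
G(12) = mex{1,0,3} = 2
G(13) = mex{2,1,0} = 3
Stack A: G(8) = 0.
Stack B: G(13) = 3.
Combined Grundy value = 0 ⊕ 3 = 3.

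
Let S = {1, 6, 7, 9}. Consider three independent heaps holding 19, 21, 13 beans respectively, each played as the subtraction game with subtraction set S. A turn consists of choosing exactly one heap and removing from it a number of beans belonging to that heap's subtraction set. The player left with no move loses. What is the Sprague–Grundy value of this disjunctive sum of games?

All heaps use S = {1, 6, 7, 9}:
n :  0  1  2  3  4  5  6  7  8  9 10 11 12 13 14 15 16 17 18 19 20 21
G :  0  1  0  1  0  1  2  3  2  3  2  3  0  1  0  1  0  1  2  3  2  3
Heap A: G(19) = 3.
Heap B: G(21) = 3.
Heap C: G(13) = 1.
Combined Grundy value = 3 ⊕ 3 ⊕ 1 = 1.

1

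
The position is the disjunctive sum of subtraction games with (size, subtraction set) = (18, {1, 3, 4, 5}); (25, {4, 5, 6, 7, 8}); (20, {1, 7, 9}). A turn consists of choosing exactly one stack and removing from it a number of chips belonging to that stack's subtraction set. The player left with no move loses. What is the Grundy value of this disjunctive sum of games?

Stack A, S = {1, 3, 4, 5}:
n :  0  1  2  3  4  5  6  7  8  9 10 11 12 13 14 15 16 17 18
G :  0  1  0  1  2  3  2  3  0  1  0  1  2  3  2  3  0  1  0
G_A(18) = 0.
Stack B, S = {4, 5, 6, 7, 8}:
G(0) = 0
G(1) = mex{} = 0
G(2) = mex{} = 0
G(3) = mex{} = 0
G(4) = mex{0} = 1
G(5) = mex{0,0} = 1
G(6) = mex{0,0,0} = 1
G(7) = mex{0,0,0,0} = 1
G(8) = mex{1,0,0,0,0} = 2
G(9) = mex{1,1,0,0,0} = 2
G(10) = mex{1,1,1,0,0} = 2
G(11) = mex{1,1,1,1,0} = 2
G(12) = mex{2,1,1,1,1} = 0
G(13) = mex{2,2,1,1,1} = 0
G(14) = mex{2,2,2,1,1} = 0
G(15) = mex{2,2,2,2,1} = 0
G(16) = mex{0,2,2,2,2} = 1
G(17) = mex{0,0,2,2,2} = 1
G(18) = mex{0,0,0,2,2} = 1
G(19) = mex{0,0,0,0,2} = 1
G(20) = mex{1,0,0,0,0} = 2
G(21) = mex{1,1,0,0,0} = 2
G(22) = mex{1,1,1,0,0} = 2
G(23) = mex{1,1,1,1,0} = 2
G(24) = mex{2,1,1,1,1} = 0
G(25) = mex{2,2,1,1,1} = 0
G_B(25) = 0.
Stack C, S = {1, 7, 9}:
G(0) = 0
G(1) = mex{0} = 1
G(2) = mex{1} = 0
G(3) = mex{0} = 1
G(4) = mex{1} = 0
G(5) = mex{0} = 1
G(6) = mex{1} = 0
G(7) = mex{0,0} = 1
G(8) = mex{1,1} = 0
G(9) = mex{0,0,0} = 1
G(10) = mex{1,1,1} = 0
G(11) = mex{0,0,0} = 1
G(12) = mex{1,1,1} = 0
G(13) = mex{0,0,0} = 1
G(14) = mex{1,1,1} = 0
G(15) = mex{0,0,0} = 1
G(16) = mex{1,1,1} = 0
G(17) = mex{0,0,0} = 1
G(18) = mex{1,1,1} = 0
G(19) = mex{0,0,0} = 1
G(20) = mex{1,1,1} = 0
G_C(20) = 0.
Combined Grundy value = 0 ⊕ 0 ⊕ 0 = 0.

0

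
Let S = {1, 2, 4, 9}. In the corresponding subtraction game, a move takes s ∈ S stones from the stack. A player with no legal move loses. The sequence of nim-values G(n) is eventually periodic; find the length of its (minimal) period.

11

n :  0  1  2  3  4  5  6  7  8  9 10 11 12 13 14 15 16 17 18 19 20 21 22 23
G :  0  1  2  0  1  2  0  1  2  3  4  0  1  2  0  1  2  0  1  2  3  4  0  1
G(n+11) = G(n) holds for n = 0,…,8 (a full window of length max(S) = 9), so the sequence is purely periodic with period 11.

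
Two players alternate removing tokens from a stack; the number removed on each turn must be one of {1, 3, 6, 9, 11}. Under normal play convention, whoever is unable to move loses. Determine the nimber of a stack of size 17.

1

G(0) = 0
G(1) = mex{0} = 1
G(2) = mex{1} = 0
G(3) = mex{0,0} = 1
G(4) = mex{1,1} = 0
G(5) = mex{0,0} = 1
G(6) = mex{1,1,0} = 2
G(7) = mex{2,0,1} = 3
G(8) = mex{3,1,0} = 2
G(9) = mex{2,2,1,0} = 3
G(10) = mex{3,3,0,1} = 2
G(11) = mex{2,2,1,0,0} = 3
G(12) = mex{3,3,2,1,1} = 0
G(13) = mex{0,2,3,0,0} = 1
G(14) = mex{1,3,2,1,1} = 0
G(15) = mex{0,0,3,2,0} = 1
G(16) = mex{1,1,2,3,1} = 0
G(17) = mex{0,0,3,2,2} = 1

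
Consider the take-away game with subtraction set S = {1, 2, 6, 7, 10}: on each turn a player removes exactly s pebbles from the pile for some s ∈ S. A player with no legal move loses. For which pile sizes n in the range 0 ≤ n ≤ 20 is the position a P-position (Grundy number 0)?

G(0) = 0
G(1) = mex{0} = 1
G(2) = mex{1,0} = 2
G(3) = mex{2,1} = 0
G(4) = mex{0,2} = 1
G(5) = mex{1,0} = 2
G(6) = mex{2,1,0} = 3
G(7) = mex{3,2,1,0} = 4
G(8) = mex{4,3,2,1} = 0
G(9) = mex{0,4,0,2} = 1
G(10) = mex{1,0,1,0,0} = 2
G(11) = mex{2,1,2,1,1} = 0
G(12) = mex{0,2,3,2,2} = 1
G(13) = mex{1,0,4,3,0} = 2
G(14) = mex{2,1,0,4,1} = 3
G(15) = mex{3,2,1,0,2} = 4
G(16) = mex{4,3,2,1,3} = 0
G(17) = mex{0,4,0,2,4} = 1
G(18) = mex{1,0,1,0,0} = 2
G(19) = mex{2,1,2,1,1} = 0
G(20) = mex{0,2,3,2,2} = 1
P-positions are exactly the n with G(n) = 0.

0, 3, 8, 11, 16, 19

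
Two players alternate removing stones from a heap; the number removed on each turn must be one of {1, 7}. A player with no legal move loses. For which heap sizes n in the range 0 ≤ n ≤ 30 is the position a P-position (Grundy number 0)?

G(0) = 0
G(1) = mex{0} = 1
G(2) = mex{1} = 0
G(3) = mex{0} = 1
G(4) = mex{1} = 0
G(5) = mex{0} = 1
G(6) = mex{1} = 0
G(7) = mex{0,0} = 1
G(8) = mex{1,1} = 0
G(9) = mex{0,0} = 1
G(10) = mex{1,1} = 0
G(11) = mex{0,0} = 1
G(12) = mex{1,1} = 0
G(13) = mex{0,0} = 1
G(14) = mex{1,1} = 0
G(15) = mex{0,0} = 1
G(16) = mex{1,1} = 0
G(17) = mex{0,0} = 1
G(18) = mex{1,1} = 0
G(19) = mex{0,0} = 1
G(20) = mex{1,1} = 0
G(21) = mex{0,0} = 1
G(22) = mex{1,1} = 0
G(23) = mex{0,0} = 1
G(24) = mex{1,1} = 0
G(25) = mex{0,0} = 1
G(26) = mex{1,1} = 0
G(27) = mex{0,0} = 1
G(28) = mex{1,1} = 0
G(29) = mex{0,0} = 1
G(30) = mex{1,1} = 0
P-positions are exactly the n with G(n) = 0.

0, 2, 4, 6, 8, 10, 12, 14, 16, 18, 20, 22, 24, 26, 28, 30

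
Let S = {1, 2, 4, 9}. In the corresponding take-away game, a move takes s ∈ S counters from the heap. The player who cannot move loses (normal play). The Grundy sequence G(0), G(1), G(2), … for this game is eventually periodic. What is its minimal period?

11

n :  0  1  2  3  4  5  6  7  8  9 10 11 12 13 14 15 16 17 18 19 20 21 22 23
G :  0  1  2  0  1  2  0  1  2  3  4  0  1  2  0  1  2  0  1  2  3  4  0  1
G(n+11) = G(n) holds for n = 0,…,8 (a full window of length max(S) = 9), so the sequence is purely periodic with period 11.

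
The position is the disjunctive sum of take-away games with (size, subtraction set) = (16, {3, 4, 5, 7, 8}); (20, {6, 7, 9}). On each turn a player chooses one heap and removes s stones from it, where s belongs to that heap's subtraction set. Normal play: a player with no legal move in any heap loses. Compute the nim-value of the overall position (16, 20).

Heap A, S = {3, 4, 5, 7, 8}:
n :  0  1  2  3  4  5  6  7  8  9 10 11 12 13 14 15 16
G :  0  0  0  1  1  1  2  2  2  3  3  0  0  0  1  1  1
G_A(16) = 1.
Heap B, S = {6, 7, 9}:
n :  0  1  2  3  4  5  6  7  8  9 10 11 12 13 14 15 16 17 18 19 20
G :  0  0  0  0  0  0  1  1  1  1  1  1  2  2  2  0  0  0  0  0  0
G_B(20) = 0.
Combined Grundy value = 1 ⊕ 0 = 1.

1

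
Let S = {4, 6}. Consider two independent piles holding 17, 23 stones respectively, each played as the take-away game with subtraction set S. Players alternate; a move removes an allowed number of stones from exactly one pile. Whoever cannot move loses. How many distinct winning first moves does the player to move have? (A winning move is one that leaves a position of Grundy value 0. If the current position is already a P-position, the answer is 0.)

3

All piles use S = {4, 6}:
G(0) = 0
G(1) = mex{} = 0
G(2) = mex{} = 0
G(3) = mex{} = 0
G(4) = mex{0} = 1
G(5) = mex{0} = 1
G(6) = mex{0,0} = 1
G(7) = mex{0,0} = 1
G(8) = mex{1,0} = 2
G(9) = mex{1,0} = 2
G(10) = mex{1,1} = 0
G(11) = mex{1,1} = 0
G(12) = mex{2,1} = 0
G(13) = mex{2,1} = 0
G(14) = mex{0,2} = 1
G(15) = mex{0,2} = 1
G(16) = mex{0,0} = 1
G(17) = mex{0,0} = 1
G(18) = mex{1,0} = 2
G(19) = mex{1,0} = 2
G(20) = mex{1,1} = 0
G(21) = mex{1,1} = 0
G(22) = mex{2,1} = 0
G(23) = mex{2,1} = 0
Pile A: G(17) = 1.
Pile B: G(23) = 0.
Combined Grundy value = 1 ⊕ 0 = 1.
A winning move leaves total XOR = 0, i.e. changes one component's Grundy value g to g ⊕ X where X is the current total.
Pile A: need g' = 1⊕1 = 0. Options: 17−4→G=0, 17−6→G=0. Hits: 2.
Pile B: need g' = 0⊕1 = 1. Options: 23−4→G=2, 23−6→G=1. Hits: 1.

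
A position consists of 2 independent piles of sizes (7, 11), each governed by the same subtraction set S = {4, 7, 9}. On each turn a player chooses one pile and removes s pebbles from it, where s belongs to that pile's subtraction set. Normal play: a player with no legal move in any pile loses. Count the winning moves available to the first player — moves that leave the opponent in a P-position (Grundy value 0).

2

All piles use S = {4, 7, 9}:
n :  0  1  2  3  4  5  6  7  8  9 10 11
G :  0  0  0  0  1  1  1  1  2  2  2  2
Pile A: G(7) = 1.
Pile B: G(11) = 2.
Combined Grundy value = 1 ⊕ 2 = 3.
A winning move leaves total XOR = 0, i.e. changes one component's Grundy value g to g ⊕ X where X is the current total.
Pile A: need g' = 1⊕3 = 2. Options: 7−4→G=0, 7−7→G=0. Hits: 0.
Pile B: need g' = 2⊕3 = 1. Options: 11−4→G=1, 11−7→G=1, 11−9→G=0. Hits: 2.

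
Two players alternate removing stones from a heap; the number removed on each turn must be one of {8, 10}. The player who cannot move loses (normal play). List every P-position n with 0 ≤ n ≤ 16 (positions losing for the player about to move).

n :  0  1  2  3  4  5  6  7  8  9 10 11 12 13 14 15 16
G :  0  0  0  0  0  0  0  0  1  1  1  1  1  1  1  1  2
P-positions are exactly the n with G(n) = 0.

0, 1, 2, 3, 4, 5, 6, 7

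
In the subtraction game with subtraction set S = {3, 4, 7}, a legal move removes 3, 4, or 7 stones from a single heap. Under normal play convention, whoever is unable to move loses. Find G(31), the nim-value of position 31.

0

n :  0  1  2  3  4  5  6  7  8  9 10 11 12 13 14 15 16 17 18 19 20 21 22 23 24 25 26 27 28 29 30 31
G :  0  0  0  1  1  1  2  2  2  3  0  0  0  1  1  1  2  2  2  3  0  0  0  1  1  1  2  2  2  3  0  0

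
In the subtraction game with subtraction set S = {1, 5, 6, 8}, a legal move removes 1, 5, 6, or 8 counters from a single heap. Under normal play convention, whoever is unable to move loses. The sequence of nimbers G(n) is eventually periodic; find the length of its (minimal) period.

n :  0  1  2  3  4  5  6  7  8  9 10 11 12 13 14 15 16 17 18 19 20 21 22 23
G :  0  1  0  1  0  1  2  3  2  3  2  0  1  0  1  0  1  2  3  2  3  2  0  1
G(n+11) = G(n) holds for n = 0,…,7 (a full window of length max(S) = 8), so the sequence is purely periodic with period 11.

11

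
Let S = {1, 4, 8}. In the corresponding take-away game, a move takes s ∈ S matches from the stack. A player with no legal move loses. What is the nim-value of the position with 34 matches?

3

G(0) = 0
G(1) = mex{0} = 1
G(2) = mex{1} = 0
G(3) = mex{0} = 1
G(4) = mex{1,0} = 2
G(5) = mex{2,1} = 0
G(6) = mex{0,0} = 1
G(7) = mex{1,1} = 0
G(8) = mex{0,2,0} = 1
G(9) = mex{1,0,1} = 2
G(10) = mex{2,1,0} = 3
G(11) = mex{3,0,1} = 2
G(12) = mex{2,1,2} = 0
G(13) = mex{0,2,0} = 1
G(14) = mex{1,3,1} = 0
G(15) = mex{0,2,0} = 1
G(16) = mex{1,0,1} = 2
G(17) = mex{2,1,2} = 0
G(18) = mex{0,0,3} = 1
G(19) = mex{1,1,2} = 0
G(20) = mex{0,2,0} = 1
G(21) = mex{1,0,1} = 2
G(22) = mex{2,1,0} = 3
G(23) = mex{3,0,1} = 2
G(24) = mex{2,1,2} = 0
G(25) = mex{0,2,0} = 1
G(26) = mex{1,3,1} = 0
G(27) = mex{0,2,0} = 1
G(28) = mex{1,0,1} = 2
G(29) = mex{2,1,2} = 0
G(30) = mex{0,0,3} = 1
G(31) = mex{1,1,2} = 0
G(32) = mex{0,2,0} = 1
G(33) = mex{1,0,1} = 2
G(34) = mex{2,1,0} = 3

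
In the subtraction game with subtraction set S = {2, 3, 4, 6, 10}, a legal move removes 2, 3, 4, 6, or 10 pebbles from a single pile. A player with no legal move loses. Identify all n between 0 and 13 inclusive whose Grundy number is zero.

0, 1, 8, 9

G(0) = 0
G(1) = mex{} = 0
G(2) = mex{0} = 1
G(3) = mex{0,0} = 1
G(4) = mex{1,0,0} = 2
G(5) = mex{1,1,0} = 2
G(6) = mex{2,1,1,0} = 3
G(7) = mex{2,2,1,0} = 3
G(8) = mex{3,2,2,1} = 0
G(9) = mex{3,3,2,1} = 0
G(10) = mex{0,3,3,2,0} = 1
G(11) = mex{0,0,3,2,0} = 1
G(12) = mex{1,0,0,3,1} = 2
G(13) = mex{1,1,0,3,1} = 2
P-positions are exactly the n with G(n) = 0.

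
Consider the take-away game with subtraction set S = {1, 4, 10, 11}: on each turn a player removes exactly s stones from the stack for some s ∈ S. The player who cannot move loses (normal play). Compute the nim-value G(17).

3

n :  0  1  2  3  4  5  6  7  8  9 10 11 12 13 14 15 16 17
G :  0  1  0  1  2  0  1  0  1  2  3  2  3  4  0  1  2  3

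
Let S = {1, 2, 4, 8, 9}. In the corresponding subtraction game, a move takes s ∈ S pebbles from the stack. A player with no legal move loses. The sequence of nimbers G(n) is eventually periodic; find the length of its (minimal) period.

n :  0  1  2  3  4  5  6  7  8  9 10 11 12 13 14 15 16 17 18 19 20 21 22 23 24 25 26 27
G :  0  1  2  0  1  2  0  1  2  3  4  5  3  0  1  2  0  1  2  0  1  2  3  4  5  3  0  1
G(n+13) = G(n) holds for n = 0,…,8 (a full window of length max(S) = 9), so the sequence is purely periodic with period 13.

13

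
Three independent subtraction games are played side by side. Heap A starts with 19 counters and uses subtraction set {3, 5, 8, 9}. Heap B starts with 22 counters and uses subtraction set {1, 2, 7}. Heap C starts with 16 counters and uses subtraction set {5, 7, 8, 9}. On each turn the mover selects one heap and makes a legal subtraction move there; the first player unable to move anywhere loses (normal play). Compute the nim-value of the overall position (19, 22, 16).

3

Heap A, S = {3, 5, 8, 9}:
G(0) = 0
G(1) = mex{} = 0
G(2) = mex{} = 0
G(3) = mex{0} = 1
G(4) = mex{0} = 1
G(5) = mex{0,0} = 1
G(6) = mex{1,0} = 2
G(7) = mex{1,0} = 2
G(8) = mex{1,1,0} = 2
G(9) = mex{2,1,0,0} = 3
G(10) = mex{2,1,0,0} = 3
G(11) = mex{2,2,1,0} = 3
G(12) = mex{3,2,1,1} = 0
G(13) = mex{3,2,1,1} = 0
G(14) = mex{3,3,2,1} = 0
G(15) = mex{0,3,2,2} = 1
G(16) = mex{0,3,2,2} = 1
G(17) = mex{0,0,3,2} = 1
G(18) = mex{1,0,3,3} = 2
G(19) = mex{1,0,3,3} = 2
G_A(19) = 2.
Heap B, S = {1, 2, 7}:
n :  0  1  2  3  4  5  6  7  8  9 10 11 12 13 14 15 16 17 18 19 20 21 22
G :  0  1  2  0  1  2  0  1  2  0  1  2  0  1  2  0  1  2  0  1  2  0  1
G_B(22) = 1.
Heap C, S = {5, 7, 8, 9}:
G(0) = 0
G(1) = mex{} = 0
G(2) = mex{} = 0
G(3) = mex{} = 0
G(4) = mex{} = 0
G(5) = mex{0} = 1
G(6) = mex{0} = 1
G(7) = mex{0,0} = 1
G(8) = mex{0,0,0} = 1
G(9) = mex{0,0,0,0} = 1
G(10) = mex{1,0,0,0} = 2
G(11) = mex{1,0,0,0} = 2
G(12) = mex{1,1,0,0} = 2
G(13) = mex{1,1,1,0} = 2
G(14) = mex{1,1,1,1} = 0
G(15) = mex{2,1,1,1} = 0
G(16) = mex{2,1,1,1} = 0
G_C(16) = 0.
Combined Grundy value = 2 ⊕ 1 ⊕ 0 = 3.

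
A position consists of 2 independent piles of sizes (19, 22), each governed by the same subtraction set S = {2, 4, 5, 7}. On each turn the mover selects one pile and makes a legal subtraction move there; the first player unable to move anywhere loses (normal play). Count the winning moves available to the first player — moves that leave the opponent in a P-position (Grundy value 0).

2

All piles use S = {2, 4, 5, 7}:
n :  0  1  2  3  4  5  6  7  8  9 10 11 12 13 14 15 16 17 18 19 20 21 22
G :  0  0  1  1  2  2  3  3  4  0  0  1  1  2  2  3  3  4  0  0  1  1  2
Pile A: G(19) = 0.
Pile B: G(22) = 2.
Combined Grundy value = 0 ⊕ 2 = 2.
A winning move leaves total XOR = 0, i.e. changes one component's Grundy value g to g ⊕ X where X is the current total.
Pile A: need g' = 0⊕2 = 2. Options: 19−2→G=4, 19−4→G=3, 19−5→G=2, 19−7→G=1. Hits: 1.
Pile B: need g' = 2⊕2 = 0. Options: 22−2→G=1, 22−4→G=0, 22−5→G=4, 22−7→G=3. Hits: 1.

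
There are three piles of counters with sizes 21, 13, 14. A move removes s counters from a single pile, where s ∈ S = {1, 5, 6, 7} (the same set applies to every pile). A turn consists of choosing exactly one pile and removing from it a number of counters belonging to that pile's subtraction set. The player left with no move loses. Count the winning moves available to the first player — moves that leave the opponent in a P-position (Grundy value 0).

3

All piles use S = {1, 5, 6, 7}:
n :  0  1  2  3  4  5  6  7  8  9 10 11 12 13 14 15 16 17 18 19 20 21
G :  0  1  0  1  0  1  2  3  2  3  2  3  0  1  0  1  0  1  2  3  2  3
Pile A: G(21) = 3.
Pile B: G(13) = 1.
Pile C: G(14) = 0.
Combined Grundy value = 3 ⊕ 1 ⊕ 0 = 2.
A winning move leaves total XOR = 0, i.e. changes one component's Grundy value g to g ⊕ X where X is the current total.
Pile A: need g' = 3⊕2 = 1. Options: 21−1→G=2, 21−5→G=0, 21−6→G=1, 21−7→G=0. Hits: 1.
Pile B: need g' = 1⊕2 = 3. Options: 13−1→G=0, 13−5→G=2, 13−6→G=3, 13−7→G=2. Hits: 1.
Pile C: need g' = 0⊕2 = 2. Options: 14−1→G=1, 14−5→G=3, 14−6→G=2, 14−7→G=3. Hits: 1.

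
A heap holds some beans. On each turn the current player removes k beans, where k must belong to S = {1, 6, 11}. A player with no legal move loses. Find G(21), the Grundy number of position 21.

0

n :  0  1  2  3  4  5  6  7  8  9 10 11 12 13 14 15 16 17 18 19 20 21
G :  0  1  0  1  0  1  2  0  1  0  1  2  0  1  0  1  0  1  2  0  1  0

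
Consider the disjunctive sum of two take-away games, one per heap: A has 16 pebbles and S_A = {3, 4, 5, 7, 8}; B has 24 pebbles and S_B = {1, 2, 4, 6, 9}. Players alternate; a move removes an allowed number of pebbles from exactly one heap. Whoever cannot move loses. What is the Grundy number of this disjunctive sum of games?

Heap A, S = {3, 4, 5, 7, 8}:
G(0) = 0
G(1) = mex{} = 0
G(2) = mex{} = 0
G(3) = mex{0} = 1
G(4) = mex{0,0} = 1
G(5) = mex{0,0,0} = 1
G(6) = mex{1,0,0} = 2
G(7) = mex{1,1,0,0} = 2
G(8) = mex{1,1,1,0,0} = 2
G(9) = mex{2,1,1,0,0} = 3
G(10) = mex{2,2,1,1,0} = 3
G(11) = mex{2,2,2,1,1} = 0
G(12) = mex{3,2,2,1,1} = 0
G(13) = mex{3,3,2,2,1} = 0
G(14) = mex{0,3,3,2,2} = 1
G(15) = mex{0,0,3,2,2} = 1
G(16) = mex{0,0,0,3,2} = 1
G_A(16) = 1.
Heap B, S = {1, 2, 4, 6, 9}:
n :  0  1  2  3  4  5  6  7  8  9 10 11 12 13 14 15 16 17 18 19 20 21 22 23 24
G :  0  1  2  0  1  2  3  4  0  1  2  0  1  2  3  4  0  1  2  0  1  2  3  4  0
G_B(24) = 0.
Combined Grundy value = 1 ⊕ 0 = 1.

1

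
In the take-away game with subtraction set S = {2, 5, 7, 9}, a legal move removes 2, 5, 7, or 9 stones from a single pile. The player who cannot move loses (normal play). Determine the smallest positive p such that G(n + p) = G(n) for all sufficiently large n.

26

n :  0  1  2  3  4  5  6  7  8  9 10 11 12 13 14 15 16 17 18 19 20 21 22 23 24 25 26 27 28 29 30 31 32 33 34 35 36 37 38 39 40 41 42 43 44 45 46 47 48 49 50 51 52 53
G :  0  0  1  1  0  2  1  3  2  2  3  3  0  4  1  0  0  1  1  2  2  3  3  2  4  3  0  0  1  1  0  2  1  3  2  2  3  3  0  4  1  0  0  1  1  2  2  3  3  2  4  3  0  0
G(n+26) = G(n) holds for n = 0,…,8 (a full window of length max(S) = 9), so the sequence is purely periodic with period 26.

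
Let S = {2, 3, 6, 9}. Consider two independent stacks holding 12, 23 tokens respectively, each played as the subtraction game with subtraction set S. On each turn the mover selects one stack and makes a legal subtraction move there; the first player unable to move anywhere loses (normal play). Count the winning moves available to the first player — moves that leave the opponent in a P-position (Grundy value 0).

3

All stacks use S = {2, 3, 6, 9}:
n :  0  1  2  3  4  5  6  7  8  9 10 11 12 13 14 15 16 17 18 19 20 21 22 23
G :  0  0  1  1  2  0  3  1  2  2  3  3  0  0  1  1  2  0  3  1  2  2  3  3
Stack A: G(12) = 0.
Stack B: G(23) = 3.
Combined Grundy value = 0 ⊕ 3 = 3.
A winning move leaves total XOR = 0, i.e. changes one component's Grundy value g to g ⊕ X where X is the current total.
Stack A: need g' = 0⊕3 = 3. Options: 12−2→G=3, 12−3→G=2, 12−6→G=3, 12−9→G=1. Hits: 2.
Stack B: need g' = 3⊕3 = 0. Options: 23−2→G=2, 23−3→G=2, 23−6→G=0, 23−9→G=1. Hits: 1.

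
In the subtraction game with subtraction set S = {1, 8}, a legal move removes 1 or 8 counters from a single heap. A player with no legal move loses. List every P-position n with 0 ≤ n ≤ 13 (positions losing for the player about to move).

n :  0  1  2  3  4  5  6  7  8  9 10 11 12 13
G :  0  1  0  1  0  1  0  1  2  0  1  0  1  0
P-positions are exactly the n with G(n) = 0.

0, 2, 4, 6, 9, 11, 13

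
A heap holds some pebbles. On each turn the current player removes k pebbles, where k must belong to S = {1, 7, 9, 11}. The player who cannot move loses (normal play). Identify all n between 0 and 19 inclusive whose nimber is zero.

0, 2, 4, 6, 8, 10, 12, 14, 16, 18

G(0) = 0
G(1) = mex{0} = 1
G(2) = mex{1} = 0
G(3) = mex{0} = 1
G(4) = mex{1} = 0
G(5) = mex{0} = 1
G(6) = mex{1} = 0
G(7) = mex{0,0} = 1
G(8) = mex{1,1} = 0
G(9) = mex{0,0,0} = 1
G(10) = mex{1,1,1} = 0
G(11) = mex{0,0,0,0} = 1
G(12) = mex{1,1,1,1} = 0
G(13) = mex{0,0,0,0} = 1
G(14) = mex{1,1,1,1} = 0
G(15) = mex{0,0,0,0} = 1
G(16) = mex{1,1,1,1} = 0
G(17) = mex{0,0,0,0} = 1
G(18) = mex{1,1,1,1} = 0
G(19) = mex{0,0,0,0} = 1
P-positions are exactly the n with G(n) = 0.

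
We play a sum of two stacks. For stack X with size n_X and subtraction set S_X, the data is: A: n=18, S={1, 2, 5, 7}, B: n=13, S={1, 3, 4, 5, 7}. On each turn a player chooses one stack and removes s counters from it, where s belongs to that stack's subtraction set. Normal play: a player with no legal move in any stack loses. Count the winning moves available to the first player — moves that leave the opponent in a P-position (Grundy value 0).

2

Stack A, S = {1, 2, 5, 7}:
G(0) = 0
G(1) = mex{0} = 1
G(2) = mex{1,0} = 2
G(3) = mex{2,1} = 0
G(4) = mex{0,2} = 1
G(5) = mex{1,0,0} = 2
G(6) = mex{2,1,1} = 0
G(7) = mex{0,2,2,0} = 1
G(8) = mex{1,0,0,1} = 2
G(9) = mex{2,1,1,2} = 0
G(10) = mex{0,2,2,0} = 1
G(11) = mex{1,0,0,1} = 2
G(12) = mex{2,1,1,2} = 0
G(13) = mex{0,2,2,0} = 1
G(14) = mex{1,0,0,1} = 2
G(15) = mex{2,1,1,2} = 0
G(16) = mex{0,2,2,0} = 1
G(17) = mex{1,0,0,1} = 2
G(18) = mex{2,1,1,2} = 0
G_A(18) = 0.
Stack B, S = {1, 3, 4, 5, 7}:
n :  0  1  2  3  4  5  6  7  8  9 10 11 12 13
G :  0  1  0  1  2  3  2  3  0  1  0  1  2  3
G_B(13) = 3.
Combined Grundy value = 0 ⊕ 3 = 3.
A winning move leaves total XOR = 0, i.e. changes one component's Grundy value g to g ⊕ X where X is the current total.
Stack A: need g' = 0⊕3 = 3. Options: 18−1→G=2, 18−2→G=1, 18−5→G=1, 18−7→G=2. Hits: 0.
Stack B: need g' = 3⊕3 = 0. Options: 13−1→G=2, 13−3→G=0, 13−4→G=1, 13−5→G=0, 13−7→G=2. Hits: 2.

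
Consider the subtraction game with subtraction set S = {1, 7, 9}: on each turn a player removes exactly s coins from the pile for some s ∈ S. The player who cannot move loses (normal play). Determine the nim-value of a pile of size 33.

n :  0  1  2  3  4  5  6  7  8  9 10 11 12 13 14 15 16 17 18 19 20 21 22 23 24 25 26 27 28 29 30 31 32 33
G :  0  1  0  1  0  1  0  1  0  1  0  1  0  1  0  1  0  1  0  1  0  1  0  1  0  1  0  1  0  1  0  1  0  1

1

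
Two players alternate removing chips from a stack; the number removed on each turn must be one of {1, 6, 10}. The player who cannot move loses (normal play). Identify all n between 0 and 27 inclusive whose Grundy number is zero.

G(0) = 0
G(1) = mex{0} = 1
G(2) = mex{1} = 0
G(3) = mex{0} = 1
G(4) = mex{1} = 0
G(5) = mex{0} = 1
G(6) = mex{1,0} = 2
G(7) = mex{2,1} = 0
G(8) = mex{0,0} = 1
G(9) = mex{1,1} = 0
G(10) = mex{0,0,0} = 1
G(11) = mex{1,1,1} = 0
G(12) = mex{0,2,0} = 1
G(13) = mex{1,0,1} = 2
G(14) = mex{2,1,0} = 3
G(15) = mex{3,0,1} = 2
G(16) = mex{2,1,2} = 0
G(17) = mex{0,0,0} = 1
G(18) = mex{1,1,1} = 0
G(19) = mex{0,2,0} = 1
G(20) = mex{1,3,1} = 0
G(21) = mex{0,2,0} = 1
G(22) = mex{1,0,1} = 2
G(23) = mex{2,1,2} = 0
G(24) = mex{0,0,3} = 1
G(25) = mex{1,1,2} = 0
G(26) = mex{0,0,0} = 1
G(27) = mex{1,1,1} = 0
P-positions are exactly the n with G(n) = 0.

0, 2, 4, 7, 9, 11, 16, 18, 20, 23, 25, 27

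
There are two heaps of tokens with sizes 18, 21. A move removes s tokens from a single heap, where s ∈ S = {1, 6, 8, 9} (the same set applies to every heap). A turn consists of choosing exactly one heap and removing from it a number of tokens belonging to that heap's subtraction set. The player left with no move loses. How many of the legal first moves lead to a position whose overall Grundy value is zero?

3

All heaps use S = {1, 6, 8, 9}:
n :  0  1  2  3  4  5  6  7  8  9 10 11 12 13 14 15 16 17 18 19 20 21
G :  0  1  0  1  0  1  2  0  1  2  3  2  3  2  0  1  2  0  1  0  1  0
Heap A: G(18) = 1.
Heap B: G(21) = 0.
Combined Grundy value = 1 ⊕ 0 = 1.
A winning move leaves total XOR = 0, i.e. changes one component's Grundy value g to g ⊕ X where X is the current total.
Heap A: need g' = 1⊕1 = 0. Options: 18−1→G=0, 18−6→G=3, 18−8→G=3, 18−9→G=2. Hits: 1.
Heap B: need g' = 0⊕1 = 1. Options: 21−1→G=1, 21−6→G=1, 21−8→G=2, 21−9→G=3. Hits: 2.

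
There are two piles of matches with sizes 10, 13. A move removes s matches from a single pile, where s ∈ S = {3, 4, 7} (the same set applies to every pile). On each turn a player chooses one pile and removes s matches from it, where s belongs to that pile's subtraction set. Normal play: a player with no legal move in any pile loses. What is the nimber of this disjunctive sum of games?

1

All piles use S = {3, 4, 7}:
G(0) = 0
G(1) = mex{} = 0
G(2) = mex{} = 0
G(3) = mex{0} = 1
G(4) = mex{0,0} = 1
G(5) = mex{0,0} = 1
G(6) = mex{1,0} = 2
G(7) = mex{1,1,0} = 2
G(8) = mex{1,1,0} = 2
G(9) = mex{2,1,0} = 3
G(10) = mex{2,2,1} = 0
G(11) = mex{2,2,1} = 0
G(12) = mex{3,2,1} = 0
G(13) = mex{0,3,2} = 1
Pile A: G(10) = 0.
Pile B: G(13) = 1.
Combined Grundy value = 0 ⊕ 1 = 1.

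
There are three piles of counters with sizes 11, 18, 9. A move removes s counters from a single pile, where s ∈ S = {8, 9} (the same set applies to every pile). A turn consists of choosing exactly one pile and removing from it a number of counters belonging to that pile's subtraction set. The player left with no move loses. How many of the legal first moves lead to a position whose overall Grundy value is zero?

0

All piles use S = {8, 9}:
G(0) = 0
G(1) = mex{} = 0
G(2) = mex{} = 0
G(3) = mex{} = 0
G(4) = mex{} = 0
G(5) = mex{} = 0
G(6) = mex{} = 0
G(7) = mex{} = 0
G(8) = mex{0} = 1
G(9) = mex{0,0} = 1
G(10) = mex{0,0} = 1
G(11) = mex{0,0} = 1
G(12) = mex{0,0} = 1
G(13) = mex{0,0} = 1
G(14) = mex{0,0} = 1
G(15) = mex{0,0} = 1
G(16) = mex{1,0} = 2
G(17) = mex{1,1} = 0
G(18) = mex{1,1} = 0
Pile A: G(11) = 1.
Pile B: G(18) = 0.
Pile C: G(9) = 1.
Combined Grundy value = 1 ⊕ 0 ⊕ 1 = 0.
A winning move leaves total XOR = 0, i.e. changes one component's Grundy value g to g ⊕ X where X is the current total.
Pile A: target g' = 1⊕0 = 1, but every legal move changes the Grundy value (mex property), so 0 moves.
Pile B: target g' = 0⊕0 = 0, but every legal move changes the Grundy value (mex property), so 0 moves.
Pile C: target g' = 1⊕0 = 1, but every legal move changes the Grundy value (mex property), so 0 moves.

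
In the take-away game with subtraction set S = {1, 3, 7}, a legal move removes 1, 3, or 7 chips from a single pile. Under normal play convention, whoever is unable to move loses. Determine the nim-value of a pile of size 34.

n :  0  1  2  3  4  5  6  7  8  9 10 11 12 13 14 15 16 17 18 19 20 21 22 23 24 25 26 27 28 29 30 31 32 33 34
G :  0  1  0  1  0  1  0  1  0  1  0  1  0  1  0  1  0  1  0  1  0  1  0  1  0  1  0  1  0  1  0  1  0  1  0

0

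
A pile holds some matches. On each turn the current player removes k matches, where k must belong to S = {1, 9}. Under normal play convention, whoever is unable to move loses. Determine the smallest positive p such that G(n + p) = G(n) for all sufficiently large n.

n :  0  1  2  3  4  5  6  7  8  9 10 11 12 13 14
G :  0  1  0  1  0  1  0  1  0  1  0  1  0  1  0
G(n+2) = G(n) holds for n = 0,…,8 (a full window of length max(S) = 9), so the sequence is purely periodic with period 2.

2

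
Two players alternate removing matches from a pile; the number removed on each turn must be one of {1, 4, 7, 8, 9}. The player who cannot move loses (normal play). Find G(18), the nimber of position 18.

1

G(0) = 0
G(1) = mex{0} = 1
G(2) = mex{1} = 0
G(3) = mex{0} = 1
G(4) = mex{1,0} = 2
G(5) = mex{2,1} = 0
G(6) = mex{0,0} = 1
G(7) = mex{1,1,0} = 2
G(8) = mex{2,2,1,0} = 3
G(9) = mex{3,0,0,1,0} = 2
G(10) = mex{2,1,1,0,1} = 3
G(11) = mex{3,2,2,1,0} = 4
G(12) = mex{4,3,0,2,1} = 5
G(13) = mex{5,2,1,0,2} = 3
G(14) = mex{3,3,2,1,0} = 4
G(15) = mex{4,4,3,2,1} = 0
G(16) = mex{0,5,2,3,2} = 1
G(17) = mex{1,3,3,2,3} = 0
G(18) = mex{0,4,4,3,2} = 1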